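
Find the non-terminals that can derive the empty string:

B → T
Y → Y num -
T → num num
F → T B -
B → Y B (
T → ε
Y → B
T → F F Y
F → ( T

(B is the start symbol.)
ε-productions: T → ε
So T is immediately nullable.
B → T: every symbol on the right is nullable, so B is nullable too.
Y → B: every symbol on the right is nullable, so Y is nullable too.
No further non-terminal can be added: every production for the remaining non-terminals contains a terminal or a non-nullable non-terminal.
Nullable = { 'B', 'T', 'Y' }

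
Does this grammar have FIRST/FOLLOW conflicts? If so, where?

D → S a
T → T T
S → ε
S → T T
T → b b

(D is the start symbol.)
No FIRST/FOLLOW conflicts.

A FIRST/FOLLOW conflict occurs when a non-terminal N has a nullable alternative N → β (β ⇒* ε) and another alternative N → α with FIRST(α) ∩ FOLLOW(N) ≠ ∅: on such a lookahead the parser cannot decide between expanding α and letting N vanish via β.

Nullable non-terminals: S.
FIRST sets used below: FIRST(T) = { 'b' }

S: nullable alternative(s) S → ε; FOLLOW(S) = { 'a' }
  S → ε: FIRST \ {ε} = { } — this is the only nullable alternative, skip
  S → T T: FIRST \ {ε} = { 'b' } — disjoint from FOLLOW(S)

D, T have no nullable alternative, so no FIRST/FOLLOW check is needed there.

No FIRST/FOLLOW conflicts found.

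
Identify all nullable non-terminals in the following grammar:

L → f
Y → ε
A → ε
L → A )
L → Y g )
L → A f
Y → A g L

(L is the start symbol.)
{ 'A', 'Y' }

A non-terminal is nullable if it can derive ε (the empty string): either it has an ε-production, or it has a production whose right-hand side consists entirely of nullable non-terminals.

ε-productions: Y → ε, A → ε
So Y, A are immediately nullable.
No further non-terminal can be added: every production for the remaining non-terminals contains a terminal or a non-nullable non-terminal.
Nullable = { 'A', 'Y' }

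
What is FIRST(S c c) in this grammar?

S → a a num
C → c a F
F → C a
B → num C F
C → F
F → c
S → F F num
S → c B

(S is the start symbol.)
FIRST sets of the non-terminals involved (from the grammar, by fixed-point iteration):
  FIRST(S) = { 'a', 'c' }

To compute FIRST(S c c), process the symbols left to right:
Symbol S is a non-terminal. Add FIRST(S) \ {ε} = { 'a', 'c' }
S is not nullable (ε ∉ FIRST(S)), so stop here.
FIRST(S c c) = { 'a', 'c' }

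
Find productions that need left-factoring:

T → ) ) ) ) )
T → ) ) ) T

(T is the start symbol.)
Yes, T has productions with common prefix ') ) )'

Left-factoring is needed when two productions for the same non-terminal
share a common prefix on the right-hand side.

Productions for T:
  T → ) ) ) ) )
  T → ) ) ) T

Found common prefix ') ) )' in productions for T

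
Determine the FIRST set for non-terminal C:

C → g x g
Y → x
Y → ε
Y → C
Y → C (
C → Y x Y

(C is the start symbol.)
{ 'g', 'x' }

To compute FIRST(C), examine every production with C on the left-hand side, reading each right-hand side left to right until a non-nullable symbol is reached.

FIRST sets of the other non-terminals involved (by the same procedure, iterated to a fixed point):
  FIRST(Y) = { 'g', 'x', ε }

From C → g x g:
  - g is a terminal: add 'g' and stop
From C → Y x Y:
  - Y is a non-terminal: add FIRST(Y) \ {ε} = { 'g', 'x' }
    Y is nullable, so continue to the next symbol
  - x is a terminal: add 'x' and stop

Collecting: FIRST(C) = { 'g', 'x' }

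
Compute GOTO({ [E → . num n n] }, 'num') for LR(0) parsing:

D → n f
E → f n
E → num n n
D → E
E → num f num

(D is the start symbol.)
{ [E → num . n n] }

GOTO(I, 'num') = CLOSURE({ [A → αX.β] : [A → α.Xβ] ∈ I, X = 'num' })

Items with dot before 'num', with the dot advanced:
  [E → . num n n] → [E → num . n n]
Closure adds nothing (no advanced item has the dot before a non-terminal).

GOTO = { [E → num . n n] }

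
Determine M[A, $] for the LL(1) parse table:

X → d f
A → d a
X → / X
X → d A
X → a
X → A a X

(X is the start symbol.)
Empty (error entry)

To find M[A, $], we find productions for A where $ is in the predict set (PREDICT(N → α) = (FIRST(α) \ {ε}) ∪ (FOLLOW(N) if α ⇒* ε)).

A → d a: PREDICT = { 'd' }

M[A, $] is empty (no production applies)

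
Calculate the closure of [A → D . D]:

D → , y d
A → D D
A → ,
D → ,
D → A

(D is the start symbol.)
{ [A → . ,], [A → . D D], [A → D . D], [D → . , y d], [D → . ,], [D → . A] }

Start with: [A → D . D]
  [A → D . D] has the dot before D: add [D → . , y d], [D → . ,], [D → . A]
  [D → . A] has the dot before A: add [A → . D D], [A → . ,]
No further items can be added.

CLOSURE = { [A → . ,], [A → . D D], [A → D . D], [D → . , y d], [D → . ,], [D → . A] }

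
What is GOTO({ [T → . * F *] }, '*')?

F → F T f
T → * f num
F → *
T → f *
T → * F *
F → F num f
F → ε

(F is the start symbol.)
GOTO(I, '*') = CLOSURE({ [A → αX.β] : [A → α.Xβ] ∈ I, X = '*' })

Items with dot before '*', with the dot advanced:
  [T → . * F *] → [T → * . F *]
Closure of the advanced items:
  [T → * . F *] has the dot before F: add [F → . F T f], [F → . *], [F → . F num f], [F → .]

GOTO = { [F → . *], [F → . F T f], [F → . F num f], [F → .], [T → * . F *] }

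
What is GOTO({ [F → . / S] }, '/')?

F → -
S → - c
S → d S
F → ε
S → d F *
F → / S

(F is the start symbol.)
GOTO(I, '/') = CLOSURE({ [A → αX.β] : [A → α.Xβ] ∈ I, X = '/' })

Items with dot before '/', with the dot advanced:
  [F → . / S] → [F → / . S]
Closure of the advanced items:
  [F → / . S] has the dot before S: add [S → . - c], [S → . d S], [S → . d F *]

GOTO = { [F → / . S], [S → . - c], [S → . d F *], [S → . d S] }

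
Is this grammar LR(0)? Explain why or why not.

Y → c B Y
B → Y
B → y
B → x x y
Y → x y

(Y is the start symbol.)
Yes, the grammar is LR(0)

A grammar is LR(0) if no state in the canonical LR(0) collection has:
  - both a shift item (dot before a terminal) and a complete item (shift-reduce conflict), or
  - two or more complete items (reduce-reduce conflict; the accept item [Y' → Y .] counts as a complete item here).

Augment with Y' → Y and build the canonical LR(0) collection (I0 = CLOSURE({[Y' → . Y]}), then GOTO on every symbol after a dot until no new states appear). It has 12 states:
  I0: { [Y → . c B Y], [Y → . x y], [Y' → . Y] }  — shift
  I1: { [Y' → Y .] }  — accept
  I2: { [B → . Y], [B → . x x y], [B → . y], [Y → . c B Y], [Y → . x y], [Y → c . B Y] }  — shift
  I3: { [Y → x . y] }  — shift
  I4: { [Y → x y .] }  — reduce
  I5: { [Y → . c B Y], [Y → . x y], [Y → c B . Y] }  — shift
  I6: { [B → Y .] }  — reduce
  I7: { [B → x . x y], [Y → x . y] }  — shift
  I8: { [B → y .] }  — reduce
  I9: { [B → x x . y] }  — shift
  I10: { [B → x x y .] }  — reduce
  I11: { [Y → c B Y .] }  — reduce

Every state is either a pure shift/goto state or contains exactly one complete item and nothing to shift — no conflicts. The grammar is LR(0).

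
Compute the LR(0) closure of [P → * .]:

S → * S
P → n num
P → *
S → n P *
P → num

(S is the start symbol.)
{ [P → * .] }

Start with: [P → * .]
The dot is at the end, so nothing is added.

CLOSURE = { [P → * .] }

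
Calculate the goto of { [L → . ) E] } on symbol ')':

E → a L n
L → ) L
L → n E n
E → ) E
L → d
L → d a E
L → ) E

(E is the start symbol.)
{ [E → . ) E], [E → . a L n], [L → ) . E] }

GOTO(I, ')') = CLOSURE({ [A → αX.β] : [A → α.Xβ] ∈ I, X = ')' })

Items with dot before ')', with the dot advanced:
  [L → . ) E] → [L → ) . E]
Closure of the advanced items:
  [L → ) . E] has the dot before E: add [E → . a L n], [E → . ) E]

GOTO = { [E → . ) E], [E → . a L n], [L → ) . E] }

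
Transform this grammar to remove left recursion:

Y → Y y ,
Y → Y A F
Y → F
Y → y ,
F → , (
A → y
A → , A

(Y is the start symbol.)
Y → F Y'
Y → y , Y'
Y' → y , Y'
Y' → A F Y'
Y' → ε
F → , (
A → y
A → , A

Y is directly left-recursive. The standard transformation for
  A → A α₁ | ... | A α_m | β₁ | ... | β_n
is
  A  → β₁ A' | ... | β_n A'
  A' → α₁ A' | ... | α_m A' | ε

Y → F becomes Y → F Y'
Y → y , becomes Y → y , Y'
Y → Y y , becomes Y' → y , Y'
Y → Y A F becomes Y' → A F Y'
Add Y' → ε

Productions for other non-terminals are unchanged:
  F → , (
  A → y
  A → , A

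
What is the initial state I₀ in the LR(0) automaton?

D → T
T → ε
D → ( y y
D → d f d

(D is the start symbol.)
{ [D → . ( y y], [D → . T], [D → . d f d], [D' → . D], [T → .] }

First, augment the grammar with D' → D
I₀ = CLOSURE({ [D' → . D] }):
  [D' → . D] has the dot before D: add [D → . T], [D → . ( y y], [D → . d f d]
  [D → . T] has the dot before T: add [T → .]
No further items can be added.

I₀ = { [D → . ( y y], [D → . T], [D → . d f d], [D' → . D], [T → .] }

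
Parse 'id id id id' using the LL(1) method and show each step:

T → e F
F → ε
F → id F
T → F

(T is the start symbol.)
LL(1) parsing maintains a stack (initially the start symbol over $) and the input. At each step: if the stack top is a terminal, match it against the current input token; if it is a non-terminal N, replace it with the RHS of M[N, lookahead] (the unique production whose predict set contains the lookahead).

Stack is shown with the top on the left.

Stack   Input          Action
-----------------------------
T $     id id id id $  output T → F
F $     id id id id $  output F → id F
id F $  id id id id $  match 'id'
F $     id id id $     output F → id F
id F $  id id id $     match 'id'
F $     id id $        output F → id F
id F $  id id $        match 'id'
F $     id $           output F → id F
id F $  id $           match 'id'
F $     $              output F → ε
$       $              accept

The string is accepted.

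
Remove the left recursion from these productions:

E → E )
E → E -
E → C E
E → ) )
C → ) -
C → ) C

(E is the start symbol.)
E → C E E'
E → ) ) E'
E' → ) E'
E' → - E'
E' → ε
C → ) -
C → ) C

E is directly left-recursive. The standard transformation for
  A → A α₁ | ... | A α_m | β₁ | ... | β_n
is
  A  → β₁ A' | ... | β_n A'
  A' → α₁ A' | ... | α_m A' | ε

E → C E becomes E → C E E'
E → ) ) becomes E → ) ) E'
E → E ) becomes E' → ) E'
E → E - becomes E' → - E'
Add E' → ε

Productions for other non-terminals are unchanged:
  C → ) -
  C → ) C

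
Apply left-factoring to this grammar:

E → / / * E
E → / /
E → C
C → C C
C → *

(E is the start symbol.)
E → / / E'
E' → * E
E' → ε
E → C
C → C C
C → *

Left-factoring transforms A → αβ₁ | αβ₂ into A → αA' and A' → β₁ | β₂
(α is the longest common prefix among the alternatives). Repeat until
no nonterminal has two alternatives with a common prefix.

Round 1: E has alternatives sharing prefix '/ /'. Introduce E': E → / / E'
  Add: E' → * E
  Add: E' → ε

No remaining common prefixes — done.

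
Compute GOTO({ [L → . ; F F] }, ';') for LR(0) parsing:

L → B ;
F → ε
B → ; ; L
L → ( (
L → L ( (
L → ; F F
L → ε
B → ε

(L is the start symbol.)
GOTO(I, ';') = CLOSURE({ [A → αX.β] : [A → α.Xβ] ∈ I, X = ';' })

Items with dot before ';', with the dot advanced:
  [L → . ; F F] → [L → ; . F F]
Closure of the advanced items:
  [L → ; . F F] has the dot before F: add [F → .]

GOTO = { [F → .], [L → ; . F F] }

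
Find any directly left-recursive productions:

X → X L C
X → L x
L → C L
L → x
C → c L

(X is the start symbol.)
Direct left recursion occurs when N → N α for some non-terminal N (the right-hand side begins with the left-hand side itself).

X → X L C: LEFT RECURSIVE (starts with X)
X → L x: starts with L
L → C L: starts with C
L → x: starts with x
C → c L: starts with c

The grammar has direct left recursion on: X.

Answer: Yes, X is left-recursive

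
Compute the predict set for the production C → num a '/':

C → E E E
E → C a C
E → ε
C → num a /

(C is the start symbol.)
{ 'num' }

PREDICT(C → num a '/') = (FIRST(RHS) \ {ε}) ∪ (FOLLOW(C) if ε ∈ FIRST(RHS), i.e. RHS ⇒* ε)
FIRST(num a '/') = { 'num' }
ε ∉ FIRST(num a '/'), so FOLLOW(C) is not added.
PREDICT(C → num a '/') = { 'num' }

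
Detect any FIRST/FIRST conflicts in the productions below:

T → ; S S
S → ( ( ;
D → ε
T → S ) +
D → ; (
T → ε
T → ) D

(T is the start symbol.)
FIRST sets of the non-terminals at (or reachable through a nullable prefix from) the front of some alternative:
  FIRST(S) = { '(' }

Productions for T:
  T → ; S S: FIRST = { ';' }
  T → S ) +: FIRST = { '(' }
  T → ε: FIRST = { ε }
  T → ) D: FIRST = { ')' }
Productions for D:
  D → ε: FIRST = { ε }
  D → ; (: FIRST = { ';' }
S has only one production, so no FIRST/FIRST conflict is possible there.

All alternatives of each non-terminal have pairwise disjoint FIRST sets.

Answer: No FIRST/FIRST conflicts.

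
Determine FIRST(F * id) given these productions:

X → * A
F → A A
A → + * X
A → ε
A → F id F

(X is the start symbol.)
{ '*', '+', 'id' }

FIRST sets of the non-terminals involved (from the grammar, by fixed-point iteration):
  FIRST(F) = { '+', 'id', ε }

To compute FIRST(F * id), process the symbols left to right:
Symbol F is a non-terminal. Add FIRST(F) \ {ε} = { '+', 'id' }
F is nullable (ε ∈ FIRST(F)), continue to the next symbol.
Symbol * is a terminal. Add '*' and stop.
FIRST(F * id) = { '*', '+', 'id' }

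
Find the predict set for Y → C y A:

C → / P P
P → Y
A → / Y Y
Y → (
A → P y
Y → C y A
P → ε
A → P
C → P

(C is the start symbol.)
{ '(', '/', 'y' }

PREDICT(Y → C y A) = (FIRST(RHS) \ {ε}) ∪ (FOLLOW(Y) if ε ∈ FIRST(RHS), i.e. RHS ⇒* ε)
FIRST(C) = { '(', '/', 'y', ε }
FIRST(C y A) = { '(', '/', 'y' }
ε ∉ FIRST(C y A), so FOLLOW(Y) is not added.
PREDICT(Y → C y A) = { '(', '/', 'y' }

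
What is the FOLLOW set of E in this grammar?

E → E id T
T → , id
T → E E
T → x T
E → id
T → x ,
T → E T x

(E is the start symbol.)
{ $, ',', 'id', 'x' }

E is the start symbol, so $ ∈ FOLLOW(E).
In E → E id T: E is followed by id T, add FIRST(id T) \ {ε} = { 'id' }
In T → E E: E is followed by E, add FIRST(E) \ {ε} = { 'id' }
In T → E E: E is at the end, add FOLLOW(T)
In T → E T x: E is followed by T x, add FIRST(T x) \ {ε} = { ',', 'id', 'x' }

The FOLLOW sets referred to above (computed the same way, to a fixed point):
  FOLLOW(T) = { $, ',', 'id', 'x' }

Taking the union: FOLLOW(E) = { $, ',', 'id', 'x' }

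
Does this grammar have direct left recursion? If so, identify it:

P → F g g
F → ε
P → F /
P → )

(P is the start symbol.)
P → F g g: starts with F
F → ε: starts with ε
P → F /: starts with F
P → ): starts with ')'

No direct left recursion found.

Answer: No direct left recursion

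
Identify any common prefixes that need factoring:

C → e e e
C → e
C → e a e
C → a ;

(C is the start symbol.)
Left-factoring is needed when two productions for the same non-terminal
share a common prefix on the right-hand side.

Productions for C:
  C → e e e
  C → e
  C → e a e
  C → a ;

Found common prefix 'e' in productions for C

Answer: Yes, C has productions with common prefix 'e'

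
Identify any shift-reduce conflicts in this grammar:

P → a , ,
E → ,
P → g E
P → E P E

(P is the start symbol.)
A shift-reduce conflict occurs when an LR(0) state has both:
  - a complete (reduce) item [A → α .] (dot at the end), and
  - a shift item [B → β . c γ] (dot before a terminal).

Augment with P' → P and build the canonical LR(0) collection (I0 = CLOSURE({[P' → . P]}), then GOTO on every symbol after a dot until no new states appear). It has 11 states:
  I0: { [E → . ,], [P → . E P E], [P → . a , ,], [P → . g E], [P' → . P] }  — shift
  I1: { [E → , .] }  — reduce
  I2: { [E → . ,], [P → . E P E], [P → . a , ,], [P → . g E], [P → E . P E] }  — shift
  I3: { [P' → P .] }  — accept
  I4: { [P → a . , ,] }  — shift
  I5: { [E → . ,], [P → g . E] }  — shift
  I6: { [P → g E .] }  — reduce
  I7: { [P → a , . ,] }  — shift
  I8: { [P → a , , .] }  — reduce
  I9: { [E → . ,], [P → E P . E] }  — shift
  I10: { [P → E P E .] }  — reduce

No state contains both a complete item and a shift item.

Answer: No shift-reduce conflicts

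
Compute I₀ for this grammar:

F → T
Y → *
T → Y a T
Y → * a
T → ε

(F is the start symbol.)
{ [F → . T], [F' → . F], [T → . Y a T], [T → .], [Y → . * a], [Y → . *] }

First, augment the grammar with F' → F
I₀ = CLOSURE({ [F' → . F] }):
  [F' → . F] has the dot before F: add [F → . T]
  [F → . T] has the dot before T: add [T → . Y a T], [T → .]
  [T → . Y a T] has the dot before Y: add [Y → . *], [Y → . * a]
No further items can be added.

I₀ = { [F → . T], [F' → . F], [T → . Y a T], [T → .], [Y → . * a], [Y → . *] }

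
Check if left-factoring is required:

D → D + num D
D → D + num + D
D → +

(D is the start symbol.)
Yes, D has productions with common prefix 'D + num'

Left-factoring is needed when two productions for the same non-terminal
share a common prefix on the right-hand side.

Productions for D:
  D → D + num D
  D → D + num + D
  D → +

Found common prefix 'D + num' in productions for D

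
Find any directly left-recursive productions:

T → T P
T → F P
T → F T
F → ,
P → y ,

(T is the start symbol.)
T → T P: LEFT RECURSIVE (starts with T)
T → F P: starts with F
T → F T: starts with F
F → ,: starts with ','
P → y ,: starts with y

The grammar has direct left recursion on: T.

Answer: Yes, T is left-recursive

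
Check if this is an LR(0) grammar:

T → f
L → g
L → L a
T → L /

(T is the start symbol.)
A grammar is LR(0) if no state in the canonical LR(0) collection has:
  - both a shift item (dot before a terminal) and a complete item (shift-reduce conflict), or
  - two or more complete items (reduce-reduce conflict; the accept item [T' → T .] counts as a complete item here).

Augment with T' → T and build the canonical LR(0) collection (I0 = CLOSURE({[T' → . T]}), then GOTO on every symbol after a dot until no new states appear). It has 7 states:
  I0: { [L → . L a], [L → . g], [T → . L /], [T → . f], [T' → . T] }  — shift
  I1: { [L → L . a], [T → L . /] }  — shift
  I2: { [T' → T .] }  — accept
  I3: { [T → f .] }  — reduce
  I4: { [L → g .] }  — reduce
  I5: { [T → L / .] }  — reduce
  I6: { [L → L a .] }  — reduce

Every state is either a pure shift/goto state or contains exactly one complete item and nothing to shift — no conflicts. The grammar is LR(0).

Answer: Yes, the grammar is LR(0)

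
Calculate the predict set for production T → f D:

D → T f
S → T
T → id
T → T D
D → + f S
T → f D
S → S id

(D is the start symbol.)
PREDICT(T → f D) = (FIRST(RHS) \ {ε}) ∪ (FOLLOW(T) if ε ∈ FIRST(RHS), i.e. RHS ⇒* ε)
FIRST(f D) = { 'f' }
ε ∉ FIRST(f D), so FOLLOW(T) is not added.
PREDICT(T → f D) = { 'f' }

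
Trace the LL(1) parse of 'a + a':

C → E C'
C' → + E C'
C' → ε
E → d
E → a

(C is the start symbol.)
LL(1) parsing maintains a stack (initially the start symbol over $) and the input. At each step: if the stack top is a terminal, match it against the current input token; if it is a non-terminal N, replace it with the RHS of M[N, lookahead] (the unique production whose predict set contains the lookahead).

Stack is shown with the top on the left.

Stack     Input    Action
-------------------------
C $       a + a $  output C → E C'
E C' $    a + a $  output E → a
a C' $    a + a $  match 'a'
C' $      + a $    output C' → + E C'
+ E C' $  + a $    match '+'
E C' $    a $      output E → a
a C' $    a $      match 'a'
C' $      $        output C' → ε
$         $        accept

The string is accepted.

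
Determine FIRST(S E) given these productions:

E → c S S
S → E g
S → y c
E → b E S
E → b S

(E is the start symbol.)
{ 'b', 'c', 'y' }

FIRST sets of the non-terminals involved (from the grammar, by fixed-point iteration):
  FIRST(S) = { 'b', 'c', 'y' }

To compute FIRST(S E), process the symbols left to right:
Symbol S is a non-terminal. Add FIRST(S) \ {ε} = { 'b', 'c', 'y' }
S is not nullable (ε ∉ FIRST(S)), so stop here.
FIRST(S E) = { 'b', 'c', 'y' }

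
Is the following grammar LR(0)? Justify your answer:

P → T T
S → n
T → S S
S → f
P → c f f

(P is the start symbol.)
Augment with P' → P and build the canonical LR(0) collection (I0 = CLOSURE({[P' → . P]}), then GOTO on every symbol after a dot until no new states appear). It has 11 states:
  I0: { [P → . T T], [P → . c f f], [P' → . P], [S → . f], [S → . n], [T → . S S] }  — shift
  I1: { [P' → P .] }  — accept
  I2: { [S → . f], [S → . n], [T → S . S] }  — shift
  I3: { [P → T . T], [S → . f], [S → . n], [T → . S S] }  — shift
  I4: { [P → c . f f] }  — shift
  I5: { [S → f .] }  — reduce
  I6: { [S → n .] }  — reduce
  I7: { [P → c f . f] }  — shift
  I8: { [P → c f f .] }  — reduce
  I9: { [P → T T .] }  — reduce
  I10: { [T → S S .] }  — reduce

Every state is either a pure shift/goto state or contains exactly one complete item and nothing to shift — no conflicts. The grammar is LR(0).

Answer: Yes, the grammar is LR(0)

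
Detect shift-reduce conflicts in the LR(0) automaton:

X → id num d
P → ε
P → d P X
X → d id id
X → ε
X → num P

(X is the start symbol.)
Yes — I0: [X → .] vs [X → . d id id]; I4: [P → .] vs [P → . d P X]; I6: [P → .] vs [P → . d P X]; I7: [X → .] vs [X → . d id id]

Augment with X' → X and build the canonical LR(0) collection (I0 = CLOSURE({[X' → . X]}), then GOTO on every symbol after a dot until no new states appear). It has 13 states:
  I0: { [X → . d id id], [X → . id num d], [X → . num P], [X → .], [X' → . X] }  — shift, reduce
  I1: { [X' → X .] }  — accept
  I2: { [X → d . id id] }  — shift
  I3: { [X → id . num d] }  — shift
  I4: { [P → . d P X], [P → .], [X → num . P] }  — shift, reduce
  I5: { [X → num P .] }  — reduce
  I6: { [P → . d P X], [P → .], [P → d . P X] }  — shift, reduce
  I7: { [P → d P . X], [X → . d id id], [X → . id num d], [X → . num P], [X → .] }  — shift, reduce
  I8: { [P → d P X .] }  — reduce
  I9: { [X → id num . d] }  — shift
  I10: { [X → id num d .] }  — reduce
  I11: { [X → d id . id] }  — shift
  I12: { [X → d id id .] }  — reduce

I0 contains reduce item [X → .] and shift items [X → . d id id], [X → . id num d], [X → . num P] — shift-reduce conflict.
I4 contains reduce item [P → .] and shift item [P → . d P X] — shift-reduce conflict.
I6 contains reduce item [P → .] and shift item [P → . d P X] — shift-reduce conflict.
I7 contains reduce item [X → .] and shift items [X → . d id id], [X → . id num d], [X → . num P] — shift-reduce conflict.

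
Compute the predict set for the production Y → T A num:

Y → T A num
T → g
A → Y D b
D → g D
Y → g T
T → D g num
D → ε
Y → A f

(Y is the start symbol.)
PREDICT(Y → T A num) = (FIRST(RHS) \ {ε}) ∪ (FOLLOW(Y) if ε ∈ FIRST(RHS), i.e. RHS ⇒* ε)
FIRST(T) = { 'g' }
FIRST(T A num) = { 'g' }
ε ∉ FIRST(T A num), so FOLLOW(Y) is not added.
PREDICT(Y → T A num) = { 'g' }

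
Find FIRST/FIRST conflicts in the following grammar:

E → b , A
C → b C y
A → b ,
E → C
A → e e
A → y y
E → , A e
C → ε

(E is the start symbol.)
FIRST sets of the non-terminals at (or reachable through a nullable prefix from) the front of some alternative:
  FIRST(C) = { 'b', ε }

Productions for E:
  E → b , A: FIRST = { 'b' }
  E → C: FIRST = { 'b', ε }
  E → , A e: FIRST = { ',' }
Productions for C:
  C → b C y: FIRST = { 'b' }
  C → ε: FIRST = { ε }
Productions for A:
  A → b ,: FIRST = { 'b' }
  A → e e: FIRST = { 'e' }
  A → y y: FIRST = { 'y' }

Conflict for E: E → b , A and E → C
  Overlap: { 'b' }

Answer: Yes. E → b ',' A / E → C on { 'b' }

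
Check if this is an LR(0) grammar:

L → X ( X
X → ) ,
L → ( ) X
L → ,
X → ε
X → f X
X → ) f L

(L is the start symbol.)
A grammar is LR(0) if no state in the canonical LR(0) collection has:
  - both a shift item (dot before a terminal) and a complete item (shift-reduce conflict), or
  - two or more complete items (reduce-reduce conflict; the accept item [L' → L .] counts as a complete item here).

Augment with L' → L and build the canonical LR(0) collection (I0 = CLOSURE({[L' → . L]}), then GOTO on every symbol after a dot until no new states appear). It has 15 states:
  I0: { [L → . ( ) X], [L → . ,], [L → . X ( X], [L' → . L], [X → . ) ,], [X → . ) f L], [X → . f X], [X → .] }  — shift, reduce
  I1: { [L → ( . ) X] }  — shift
  I2: { [X → ) . ,], [X → ) . f L] }  — shift
  I3: { [L → , .] }  — reduce
  I4: { [L' → L .] }  — accept
  I5: { [L → X . ( X] }  — shift
  I6: { [X → . ) ,], [X → . ) f L], [X → . f X], [X → .], [X → f . X] }  — shift, reduce
  I7: { [X → f X .] }  — reduce
  I8: { [L → X ( . X], [X → . ) ,], [X → . ) f L], [X → . f X], [X → .] }  — shift, reduce
  I9: { [L → X ( X .] }  — reduce
  I10: { [X → ) , .] }  — reduce
  I11: { [L → . ( ) X], [L → . ,], [L → . X ( X], [X → ) f . L], [X → . ) ,], [X → . ) f L], [X → . f X], [X → .] }  — shift, reduce
  I12: { [X → ) f L .] }  — reduce
  I13: { [L → ( ) . X], [X → . ) ,], [X → . ) f L], [X → . f X], [X → .] }  — shift, reduce
  I14: { [L → ( ) X .] }  — reduce

Conflict in state I0:
  Shift-reduce conflict between [X → .] and [L → . ( ) X]
So the grammar is NOT LR(0).

Answer: No. Shift-reduce conflict between [X → .] and [L → . ( ) X]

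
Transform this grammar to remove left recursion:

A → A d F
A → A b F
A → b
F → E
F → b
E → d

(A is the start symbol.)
A is directly left-recursive. The standard transformation for
  A → A α₁ | ... | A α_m | β₁ | ... | β_n
is
  A  → β₁ A' | ... | β_n A'
  A' → α₁ A' | ... | α_m A' | ε

A → b becomes A → b A'
A → A d F becomes A' → d F A'
A → A b F becomes A' → b F A'
Add A' → ε

Productions for other non-terminals are unchanged:
  F → E
  F → b
  E → d

Resulting grammar:
A → b A'
A' → d F A'
A' → b F A'
A' → ε
F → E
F → b
E → d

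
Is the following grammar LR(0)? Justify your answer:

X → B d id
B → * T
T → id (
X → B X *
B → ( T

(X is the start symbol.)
Yes, the grammar is LR(0)

A grammar is LR(0) if no state in the canonical LR(0) collection has:
  - both a shift item (dot before a terminal) and a complete item (shift-reduce conflict), or
  - two or more complete items (reduce-reduce conflict; the accept item [X' → X .] counts as a complete item here).

Augment with X' → X and build the canonical LR(0) collection (I0 = CLOSURE({[X' → . X]}), then GOTO on every symbol after a dot until no new states appear). It has 13 states:
  I0: { [B → . ( T], [B → . * T], [X → . B X *], [X → . B d id], [X' → . X] }  — shift
  I1: { [B → ( . T], [T → . id (] }  — shift
  I2: { [B → * . T], [T → . id (] }  — shift
  I3: { [B → . ( T], [B → . * T], [X → . B X *], [X → . B d id], [X → B . X *], [X → B . d id] }  — shift
  I4: { [X' → X .] }  — accept
  I5: { [X → B X . *] }  — shift
  I6: { [X → B d . id] }  — shift
  I7: { [X → B d id .] }  — reduce
  I8: { [X → B X * .] }  — reduce
  I9: { [B → * T .] }  — reduce
  I10: { [T → id . (] }  — shift
  I11: { [T → id ( .] }  — reduce
  I12: { [B → ( T .] }  — reduce

Every state is either a pure shift/goto state or contains exactly one complete item and nothing to shift — no conflicts. The grammar is LR(0).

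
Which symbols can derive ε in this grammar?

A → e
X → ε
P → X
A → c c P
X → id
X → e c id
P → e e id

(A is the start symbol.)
{ 'P', 'X' }

ε-productions: X → ε
So X is immediately nullable.
P → X: every symbol on the right is nullable, so P is nullable too.
No further non-terminal can be added: every production for the remaining non-terminals contains a terminal or a non-nullable non-terminal.
Nullable = { 'P', 'X' }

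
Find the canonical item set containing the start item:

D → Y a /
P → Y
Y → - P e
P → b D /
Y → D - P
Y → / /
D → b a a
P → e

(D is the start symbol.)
{ [D → . Y a /], [D → . b a a], [D' → . D], [Y → . - P e], [Y → . / /], [Y → . D - P] }

First, augment the grammar with D' → D
I₀ = CLOSURE({ [D' → . D] }):
  [D' → . D] has the dot before D: add [D → . Y a /], [D → . b a a]
  [D → . Y a /] has the dot before Y: add [Y → . - P e], [Y → . D - P], [Y → . / /]
No further items can be added.

I₀ = { [D → . Y a /], [D → . b a a], [D' → . D], [Y → . - P e], [Y → . / /], [Y → . D - P] }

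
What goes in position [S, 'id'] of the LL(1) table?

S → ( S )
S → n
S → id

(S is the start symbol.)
To find M[S, 'id'], we find productions for S where 'id' is in the predict set (PREDICT(N → α) = (FIRST(α) \ {ε}) ∪ (FOLLOW(N) if α ⇒* ε)).

S → ( S ): PREDICT = { '(' }
S → n: PREDICT = { 'n' }
S → id: PREDICT = { 'id' }
  'id' is in predict set, so this production goes in M[S, 'id']

M[S, 'id'] = S → id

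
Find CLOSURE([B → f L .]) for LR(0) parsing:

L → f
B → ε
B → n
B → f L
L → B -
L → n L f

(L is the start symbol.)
{ [B → f L .] }

To compute CLOSURE, for each item [A → α.Bβ] where B is a non-terminal, add [B → .γ] for all productions B → γ; repeat for the newly added items until nothing changes.

Start with: [B → f L .]
The dot is at the end, so nothing is added.

CLOSURE = { [B → f L .] }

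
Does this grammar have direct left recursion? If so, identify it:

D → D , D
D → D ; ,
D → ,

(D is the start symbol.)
D → D , D: LEFT RECURSIVE (starts with D)
D → D ; ,: LEFT RECURSIVE (starts with D)
D → ,: starts with ','

The grammar has direct left recursion on: D.

Answer: Yes, D is left-recursive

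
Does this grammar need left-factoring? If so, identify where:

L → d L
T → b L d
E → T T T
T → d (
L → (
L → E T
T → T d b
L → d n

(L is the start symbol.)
Left-factoring is needed when two productions for the same non-terminal
share a common prefix on the right-hand side.

Productions for L:
  L → d L
  L → (
  L → E T
  L → d n
Productions for T:
  T → b L d
  T → d (
  T → T d b

Found common prefix 'd' in productions for L

Answer: Yes, L has productions with common prefix 'd'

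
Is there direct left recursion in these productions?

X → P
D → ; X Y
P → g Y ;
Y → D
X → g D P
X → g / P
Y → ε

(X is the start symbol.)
No direct left recursion

Direct left recursion occurs when N → N α for some non-terminal N (the right-hand side begins with the left-hand side itself).

X → P: starts with P
D → ; X Y: starts with ';'
P → g Y ;: starts with g
Y → D: starts with D
X → g D P: starts with g
X → g / P: starts with g
Y → ε: starts with ε

No direct left recursion found.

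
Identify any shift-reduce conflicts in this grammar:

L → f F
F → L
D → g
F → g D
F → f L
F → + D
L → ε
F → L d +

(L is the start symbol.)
Yes — I0: [L → .] vs [L → . f F]; I2: [L → .] vs [F → . + D]; I5: [F → L .] vs [F → L . d +]; I6: [L → .] vs [F → . + D]; I10: [F → L .] vs [F → L . d +]

A shift-reduce conflict occurs when an LR(0) state has both:
  - a complete (reduce) item [A → α .] (dot at the end), and
  - a shift item [B → β . c γ] (dot before a terminal).

Augment with L' → L and build the canonical LR(0) collection (I0 = CLOSURE({[L' → . L]}), then GOTO on every symbol after a dot until no new states appear). It has 14 states:
  I0: { [L → . f F], [L → .], [L' → . L] }  — shift, reduce
  I1: { [L' → L .] }  — accept
  I2: { [F → . + D], [F → . L d +], [F → . L], [F → . f L], [F → . g D], [L → . f F], [L → .], [L → f . F] }  — shift, reduce
  I3: { [D → . g], [F → + . D] }  — shift
  I4: { [L → f F .] }  — reduce
  I5: { [F → L . d +], [F → L .] }  — shift, reduce
  I6: { [F → . + D], [F → . L d +], [F → . L], [F → . f L], [F → . g D], [F → f . L], [L → . f F], [L → .], [L → f . F] }  — shift, reduce
  I7: { [D → . g], [F → g . D] }  — shift
  I8: { [F → g D .] }  — reduce
  I9: { [D → g .] }  — reduce
  I10: { [F → L . d +], [F → L .], [F → f L .] }  — shift, 2 reduces
  I11: { [F → L d . +] }  — shift
  I12: { [F → L d + .] }  — reduce
  I13: { [F → + D .] }  — reduce

I0 contains reduce item [L → .] and shift item [L → . f F] — shift-reduce conflict.
I2 contains reduce item [L → .] and shift items [F → . + D], [F → . f L], [F → . g D], [L → . f F] — shift-reduce conflict.
I5 contains reduce item [F → L .] and shift item [F → L . d +] — shift-reduce conflict.
I6 contains reduce item [L → .] and shift items [F → . + D], [F → . f L], [F → . g D], [L → . f F] — shift-reduce conflict.
I10 contains reduce items [F → L .], [F → f L .] and shift item [F → L . d +] — shift-reduce conflict.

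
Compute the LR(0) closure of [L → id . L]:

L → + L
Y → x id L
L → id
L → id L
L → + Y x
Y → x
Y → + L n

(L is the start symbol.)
{ [L → . + L], [L → . + Y x], [L → . id L], [L → . id], [L → id . L] }

Start with: [L → id . L]
  [L → id . L] has the dot before L: add [L → . + L], [L → . id], [L → . id L], [L → . + Y x]
No further items can be added.

CLOSURE = { [L → . + L], [L → . + Y x], [L → . id L], [L → . id], [L → id . L] }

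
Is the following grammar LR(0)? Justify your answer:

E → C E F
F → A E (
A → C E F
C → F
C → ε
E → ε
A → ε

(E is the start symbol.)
A grammar is LR(0) if no state in the canonical LR(0) collection has:
  - both a shift item (dot before a terminal) and a complete item (shift-reduce conflict), or
  - two or more complete items (reduce-reduce conflict; the accept item [E' → E .] counts as a complete item here).

Augment with E' → E and build the canonical LR(0) collection (I0 = CLOSURE({[E' → . E]}), then GOTO on every symbol after a dot until no new states appear). It has 12 states:
  I0: { [A → . C E F], [A → .], [C → . F], [C → .], [E → . C E F], [E → .], [E' → . E], [F → . A E (] }  — 3 reduces
  I1: { [A → . C E F], [A → .], [C → . F], [C → .], [E → . C E F], [E → .], [F → . A E (], [F → A . E (] }  — 3 reduces
  I2: { [A → . C E F], [A → .], [A → C . E F], [C → . F], [C → .], [E → . C E F], [E → .], [E → C . E F], [F → . A E (] }  — 3 reduces
  I3: { [E' → E .] }  — accept
  I4: { [C → F .] }  — reduce
  I5: { [A → . C E F], [A → .], [A → C E . F], [C → . F], [C → .], [E → C E . F], [F → . A E (] }  — 2 reduces
  I6: { [A → . C E F], [A → .], [A → C . E F], [C → . F], [C → .], [E → . C E F], [E → .], [F → . A E (] }  — 3 reduces
  I7: { [A → C E F .], [C → F .], [E → C E F .] }  — 3 reduces
  I8: { [A → . C E F], [A → .], [A → C E . F], [C → . F], [C → .], [F → . A E (] }  — 2 reduces
  I9: { [A → C E F .], [C → F .] }  — 2 reduces
  I10: { [F → A E . (] }  — shift
  I11: { [F → A E ( .] }  — reduce

Conflict in state I0:
  Reduce-reduce conflict: [A → .] and [C → .]
So the grammar is NOT LR(0).

Answer: No. Reduce-reduce conflict: [A → .] and [C → .]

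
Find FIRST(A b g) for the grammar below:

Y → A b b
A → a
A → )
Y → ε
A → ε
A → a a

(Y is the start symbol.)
{ ')', 'a', 'b' }

FIRST sets of the non-terminals involved (from the grammar, by fixed-point iteration):
  FIRST(A) = { ')', 'a', ε }

To compute FIRST(A b g), process the symbols left to right:
Symbol A is a non-terminal. Add FIRST(A) \ {ε} = { ')', 'a' }
A is nullable (ε ∈ FIRST(A)), continue to the next symbol.
Symbol b is a terminal. Add 'b' and stop.
FIRST(A b g) = { ')', 'a', 'b' }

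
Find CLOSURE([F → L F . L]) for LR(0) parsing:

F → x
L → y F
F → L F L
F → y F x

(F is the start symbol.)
To compute CLOSURE, for each item [A → α.Bβ] where B is a non-terminal, add [B → .γ] for all productions B → γ; repeat for the newly added items until nothing changes.

Start with: [F → L F . L]
  [F → L F . L] has the dot before L: add [L → . y F]
No further items can be added.

CLOSURE = { [F → L F . L], [L → . y F] }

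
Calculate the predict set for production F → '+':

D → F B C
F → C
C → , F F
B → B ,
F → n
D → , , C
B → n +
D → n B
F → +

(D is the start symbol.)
{ '+' }

PREDICT(F → '+') = (FIRST(RHS) \ {ε}) ∪ (FOLLOW(F) if ε ∈ FIRST(RHS), i.e. RHS ⇒* ε)
FIRST('+') = { '+' }
ε ∉ FIRST('+'), so FOLLOW(F) is not added.
PREDICT(F → '+') = { '+' }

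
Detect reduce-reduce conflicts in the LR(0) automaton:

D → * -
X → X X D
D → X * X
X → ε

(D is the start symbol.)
Yes — I10: [D → X * X .] vs [X → .]

Augment with D' → D and build the canonical LR(0) collection (I0 = CLOSURE({[D' → . D]}), then GOTO on every symbol after a dot until no new states appear). It has 11 states:
  I0: { [D → . * -], [D → . X * X], [D' → . D], [X → . X X D], [X → .] }  — shift, reduce
  I1: { [D → * . -] }  — shift
  I2: { [D' → D .] }  — accept
  I3: { [D → X . * X], [X → . X X D], [X → .], [X → X . X D] }  — shift, reduce
  I4: { [D → X * . X], [X → . X X D], [X → .] }  — reduce
  I5: { [D → . * -], [D → . X * X], [X → . X X D], [X → .], [X → X . X D], [X → X X . D] }  — shift, reduce
  I6: { [X → X X D .] }  — reduce
  I7: { [D → . * -], [D → . X * X], [D → X . * X], [X → . X X D], [X → .], [X → X . X D], [X → X X . D] }  — shift, reduce
  I8: { [D → * . -], [D → X * . X], [X → . X X D], [X → .] }  — shift, reduce
  I9: { [D → * - .] }  — reduce
  I10: { [D → X * X .], [X → . X X D], [X → .], [X → X . X D] }  — 2 reduces

I10 contains complete items [D → X * X .], [X → .] — reduce-reduce conflict.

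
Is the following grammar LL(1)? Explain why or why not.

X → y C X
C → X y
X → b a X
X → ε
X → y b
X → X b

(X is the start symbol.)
Relevant sets:
  FIRST(X) = { 'b', 'y', ε }
  FOLLOW(X) = { $, 'b', 'y' }

For X:
  PREDICT(X → y C X) = { 'y' }
  PREDICT(X → b a X) = { 'b' }
  PREDICT(X → ε) = { $, 'b', 'y' }
  PREDICT(X → y b) = { 'y' }
  PREDICT(X → X b) = { 'b', 'y' }
C has a single production, so nothing to check there.

Conflict found: Predict set conflict for X: { 'y' }
The grammar is NOT LL(1).

Answer: No. Predict set conflict for X: { 'y' }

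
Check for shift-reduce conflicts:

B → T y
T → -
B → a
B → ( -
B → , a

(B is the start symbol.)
Augment with B' → B and build the canonical LR(0) collection (I0 = CLOSURE({[B' → . B]}), then GOTO on every symbol after a dot until no new states appear). It has 10 states:
  I0: { [B → . ( -], [B → . , a], [B → . T y], [B → . a], [B' → . B], [T → . -] }  — shift
  I1: { [B → ( . -] }  — shift
  I2: { [B → , . a] }  — shift
  I3: { [T → - .] }  — reduce
  I4: { [B' → B .] }  — accept
  I5: { [B → T . y] }  — shift
  I6: { [B → a .] }  — reduce
  I7: { [B → T y .] }  — reduce
  I8: { [B → , a .] }  — reduce
  I9: { [B → ( - .] }  — reduce

No state contains both a complete item and a shift item.

Answer: No shift-reduce conflicts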